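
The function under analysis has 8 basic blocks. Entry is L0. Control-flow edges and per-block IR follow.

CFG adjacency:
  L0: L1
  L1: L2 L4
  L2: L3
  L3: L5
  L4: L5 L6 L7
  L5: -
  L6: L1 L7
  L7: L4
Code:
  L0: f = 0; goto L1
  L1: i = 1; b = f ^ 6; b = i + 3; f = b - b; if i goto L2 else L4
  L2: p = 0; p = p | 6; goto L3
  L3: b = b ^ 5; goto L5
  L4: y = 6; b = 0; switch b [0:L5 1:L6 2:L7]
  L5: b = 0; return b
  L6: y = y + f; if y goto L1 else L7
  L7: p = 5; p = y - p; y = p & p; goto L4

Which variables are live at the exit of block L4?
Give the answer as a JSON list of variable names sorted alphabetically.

Answer: ["f", "y"]

Working:
Per-block:
  L0: def={f} ue=∅
  L1: def={b,f,i} ue={f}
  L2: def={p} ue=∅
  L3: def={b} ue={b}
  L4: def={b,y} ue=∅
  L5: def={b} ue=∅
  L6: def={y} ue={f,y}
  L7: def={p,y} ue={y}

Backward fixpoint:
  L0 li=∅ lo={f}
  L1 li={f} lo={b,f}
  L2 li={b} lo={b}
  L3 li={b} lo=∅
  L4 li={f} lo={f,y}
  L5 li=∅ lo=∅
  L6 li={f,y} lo={f,y}
  L7 li={f,y} lo={f}

live-out(L4) = ["f", "y"]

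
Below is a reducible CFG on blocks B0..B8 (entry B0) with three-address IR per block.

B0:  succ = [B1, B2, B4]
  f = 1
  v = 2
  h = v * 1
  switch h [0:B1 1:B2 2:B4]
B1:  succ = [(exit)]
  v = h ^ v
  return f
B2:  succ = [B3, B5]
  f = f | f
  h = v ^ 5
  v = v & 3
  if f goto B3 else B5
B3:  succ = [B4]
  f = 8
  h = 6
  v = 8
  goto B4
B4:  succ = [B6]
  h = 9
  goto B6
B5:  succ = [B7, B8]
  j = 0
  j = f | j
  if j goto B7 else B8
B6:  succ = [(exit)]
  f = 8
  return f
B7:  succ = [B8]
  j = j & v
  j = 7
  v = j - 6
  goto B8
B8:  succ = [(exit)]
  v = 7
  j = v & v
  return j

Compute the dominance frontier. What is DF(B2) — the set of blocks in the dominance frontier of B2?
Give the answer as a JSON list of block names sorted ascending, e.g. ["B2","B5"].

idom tree: B1←B0 B2←B0 B3←B2 B4←B0 B5←B2 B6←B4 B7←B5 B8←B5
Dom∩ at merges:
  B4: preds {B0,B3}: {B0} ∩ {B0,B2,B3} = {B0}; idom=B0
  B8: preds {B5,B7}: {B0,B2,B5} ∩ {B0,B2,B5,B7} = {B0,B2,B5}; idom=B5

Frontier:
  join B4 pred B0: · stop@B0
  join B4 pred B3: B3→B2 stop@B0
  join B8 pred B5: · stop@B5
  join B8 pred B7: B7 stop@B5
  DF(B0)=∅
  DF(B1)=∅
  DF(B2)={B4}
  DF(B3)={B4}
  DF(B4)=∅
  DF(B5)=∅
  DF(B6)=∅
  DF(B7)={B8}
  DF(B8)=∅

DF(B2) = ["B4"]

Answer: ["B4"]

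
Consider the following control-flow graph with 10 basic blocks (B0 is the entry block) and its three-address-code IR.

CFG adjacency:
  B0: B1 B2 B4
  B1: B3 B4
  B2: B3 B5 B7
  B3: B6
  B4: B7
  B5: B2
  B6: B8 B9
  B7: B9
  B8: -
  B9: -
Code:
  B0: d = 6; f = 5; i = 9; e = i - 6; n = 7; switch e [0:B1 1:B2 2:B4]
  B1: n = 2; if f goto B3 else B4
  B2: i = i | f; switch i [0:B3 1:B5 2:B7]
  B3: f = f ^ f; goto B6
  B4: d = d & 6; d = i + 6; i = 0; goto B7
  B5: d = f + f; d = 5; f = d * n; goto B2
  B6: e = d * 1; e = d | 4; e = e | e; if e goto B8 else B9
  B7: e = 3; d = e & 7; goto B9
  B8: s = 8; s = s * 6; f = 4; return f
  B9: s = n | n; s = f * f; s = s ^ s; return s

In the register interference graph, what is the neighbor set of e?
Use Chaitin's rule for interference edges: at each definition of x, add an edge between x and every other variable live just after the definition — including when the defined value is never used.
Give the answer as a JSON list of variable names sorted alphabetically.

def/use:
  B0: {d,e,f,i,n} / ∅
  B1: {n} / {f}
  B2: {i} / {f,i}
  B3: {f} / {f}
  B4: {d,i} / {d,i}
  B5: {d,f} / {f,n}
  B6: {e} / {d}
  B7: {d,e} / ∅
  B8: {f,s} / ∅
  B9: {s} / {f,n}

Live sets:
  live B0: ∅→{d,f,i,n}
  live B1: {d,f,i}→{d,f,i,n}
  live B2: {d,f,i,n}→{d,f,i,n}
  live B3: {d,f,n}→{d,f,n}
  live B4: {d,f,i,n}→{f,n}
  live B5: {f,i,n}→{d,f,i,n}
  live B6: {d,f,n}→{f,n}
  live B7: {f,n}→{f,n}
  live B8: ∅→∅
  live B9: {f,n}→∅

Interfere edges:
  d↔{e,f,i,n}
  e↔{d,f,i,n}
  f↔{d,e,i,n,s}
  i↔{d,e,f,n}
  n↔{d,e,f,i}
  s↔{f}

N(e) = ["d", "f", "i", "n"]

Answer: ["d", "f", "i", "n"]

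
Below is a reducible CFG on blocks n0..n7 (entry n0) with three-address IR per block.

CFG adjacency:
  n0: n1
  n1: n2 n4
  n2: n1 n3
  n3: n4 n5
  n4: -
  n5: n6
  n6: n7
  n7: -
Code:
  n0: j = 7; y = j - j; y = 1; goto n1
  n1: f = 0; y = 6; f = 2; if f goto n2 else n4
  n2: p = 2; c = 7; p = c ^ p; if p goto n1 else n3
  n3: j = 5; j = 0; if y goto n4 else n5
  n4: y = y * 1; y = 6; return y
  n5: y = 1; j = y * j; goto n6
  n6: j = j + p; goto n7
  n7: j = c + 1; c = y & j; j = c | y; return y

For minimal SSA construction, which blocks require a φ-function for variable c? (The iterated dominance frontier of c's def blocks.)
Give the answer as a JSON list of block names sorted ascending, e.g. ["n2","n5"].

Answer: ["n1", "n4"]

Analysis:
idom tree: n1←n0 n2←n1 n3←n2 n4←n1 n5←n3 n6←n5 n7←n6
Dom∩ at merges:
  n1: preds {n0,n2}: {n0} ∩ {n0,n1,n2} = {n0}; idom=n0
  n4: preds {n1,n3}: {n0,n1} ∩ {n0,n1,n2,n3} = {n0,n1}; idom=n1

Frontier:
  join n1 pred n0: · stop@n0
  join n1 pred n2: n2→n1 stop@n0
  join n4 pred n1: · stop@n1
  join n4 pred n3: n3→n2 stop@n1
  DF(n0)=∅
  DF(n1)={n1}
  DF(n2)={n1,n4}
  DF(n3)={n4}
  DF(n4)=∅
  DF(n5)=∅
  DF(n6)=∅
  DF(n7)=∅

φ for c: defs {n2,n7}
  DF⁺ = {n1,n4}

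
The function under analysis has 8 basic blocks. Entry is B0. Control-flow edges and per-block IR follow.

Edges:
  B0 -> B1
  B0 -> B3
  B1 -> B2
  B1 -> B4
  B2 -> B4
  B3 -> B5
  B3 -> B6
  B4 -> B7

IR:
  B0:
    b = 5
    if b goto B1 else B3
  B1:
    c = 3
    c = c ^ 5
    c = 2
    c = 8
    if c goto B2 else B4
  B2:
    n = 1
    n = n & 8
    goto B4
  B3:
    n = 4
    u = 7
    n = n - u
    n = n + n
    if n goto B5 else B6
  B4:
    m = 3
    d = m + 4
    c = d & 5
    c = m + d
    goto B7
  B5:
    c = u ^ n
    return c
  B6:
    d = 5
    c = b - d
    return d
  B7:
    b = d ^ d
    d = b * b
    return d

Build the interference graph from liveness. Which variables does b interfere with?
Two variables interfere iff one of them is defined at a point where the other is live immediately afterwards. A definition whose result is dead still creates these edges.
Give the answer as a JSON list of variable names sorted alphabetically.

Answer: ["d", "n", "u"]

Analysis:
def/use:
  B0 def {b} use ∅
  B1 def {c} use ∅
  B2 def {n} use ∅
  B3 def {n,u} use ∅
  B4 def {c,d,m} use ∅
  B5 def {c} use {n,u}
  B6 def {c,d} use {b}
  B7 def {b,d} use {d}

Backward fixpoint:
  live B0: ∅→{b}
  live B1: ∅→∅
  live B2: ∅→∅
  live B3: {b}→{b,n,u}
  live B4: ∅→{d}
  live B5: {n,u}→∅
  live B6: {b}→∅
  live B7: {d}→∅

Conflict graph:
  b↔{d,n,u}
  c↔{d,m}
  d↔{b,c,m}
  m↔{c,d}
  n↔{b,u}
  u↔{b,n}

N(b) = ["d", "n", "u"]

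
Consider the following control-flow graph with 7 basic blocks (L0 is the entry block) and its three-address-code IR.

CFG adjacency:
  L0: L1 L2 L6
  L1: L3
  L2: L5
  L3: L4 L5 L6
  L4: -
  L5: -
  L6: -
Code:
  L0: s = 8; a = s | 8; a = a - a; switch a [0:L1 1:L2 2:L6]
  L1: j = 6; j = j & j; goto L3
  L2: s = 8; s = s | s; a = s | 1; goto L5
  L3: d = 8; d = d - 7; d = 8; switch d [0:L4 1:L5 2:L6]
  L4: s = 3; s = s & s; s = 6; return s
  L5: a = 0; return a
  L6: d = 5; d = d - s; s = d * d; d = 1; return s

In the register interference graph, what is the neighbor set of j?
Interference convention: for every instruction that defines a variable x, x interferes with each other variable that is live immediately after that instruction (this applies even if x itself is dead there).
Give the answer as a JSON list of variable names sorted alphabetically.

Answer: ["s"]

Working:
def/use:
  L0: {a,s} / ∅
  L1: {j} / ∅
  L2: {a,s} / ∅
  L3: {d} / ∅
  L4: {s} / ∅
  L5: {a} / ∅
  L6: {d,s} / {s}

Backward fixpoint:
  L0: in=∅ out={s}
  L1: in={s} out={s}
  L2: in=∅ out=∅
  L3: in={s} out={s}
  L4: in=∅ out=∅
  L5: in=∅ out=∅
  L6: in={s} out=∅

Conflict graph:
  a: {s}
  d: {s}
  j: {s}
  s: {a,d,j}

N(j) = ["s"]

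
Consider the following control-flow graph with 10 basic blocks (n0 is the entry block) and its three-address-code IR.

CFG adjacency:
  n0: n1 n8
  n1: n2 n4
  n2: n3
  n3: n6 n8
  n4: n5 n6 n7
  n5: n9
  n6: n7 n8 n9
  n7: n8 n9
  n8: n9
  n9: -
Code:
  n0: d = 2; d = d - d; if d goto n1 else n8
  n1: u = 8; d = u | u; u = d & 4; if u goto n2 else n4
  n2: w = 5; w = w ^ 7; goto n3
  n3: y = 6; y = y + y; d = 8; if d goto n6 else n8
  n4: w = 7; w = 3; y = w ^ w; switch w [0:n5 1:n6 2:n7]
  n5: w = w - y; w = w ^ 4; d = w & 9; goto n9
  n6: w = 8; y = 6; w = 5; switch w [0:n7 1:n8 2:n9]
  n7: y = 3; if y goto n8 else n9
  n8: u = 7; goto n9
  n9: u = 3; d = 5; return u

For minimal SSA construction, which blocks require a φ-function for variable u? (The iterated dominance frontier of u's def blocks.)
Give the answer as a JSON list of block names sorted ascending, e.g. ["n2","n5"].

Answer: ["n8", "n9"]

Derivation:
idom tree: n1←n0 n2←n1 n3←n2 n4←n1 n5←n4 n6←n1 n7←n1 n8←n0 n9←n0
Dom∩ at merges:
  n6: preds {n3,n4}: {n0,n1,n2,n3} ∩ {n0,n1,n4} = {n0,n1}; idom=n1
  n7: preds {n4,n6}: {n0,n1,n4} ∩ {n0,n1,n6} = {n0,n1}; idom=n1
  n8: preds {n0,n3,n6,n7}: {n0} ∩ {n0,n1,n2,n3} ∩ {n0,n1,n6} ∩ {n0,n1,n7} = {n0}; idom=n0
  n9: preds {n5,n6,n7,n8}: {n0,n1,n4,n5} ∩ {n0,n1,n6} ∩ {n0,n1,n7} ∩ {n0,n8} = {n0}; idom=n0

DF walk-up:
  n6←n3: walk n3→n2 to n1
  n6←n4: walk n4 to n1
  n7←n4: walk n4 to n1
  n7←n6: walk n6 to n1
  n8←n0: walk · to n0
  n8←n3: walk n3→n2→n1 to n0
  n8←n6: walk n6→n1 to n0
  n8←n7: walk n7→n1 to n0
  n9←n5: walk n5→n4→n1 to n0
  n9←n6: walk n6→n1 to n0
  n9←n7: walk n7→n1 to n0
  n9←n8: walk n8 to n0
  n0 → ∅
  n1 → {n8,n9}
  n2 → {n6,n8}
  n3 → {n6,n8}
  n4 → {n6,n7,n9}
  n5 → {n9}
  n6 → {n7,n8,n9}
  n7 → {n8,n9}
  n8 → {n9}
  n9 → ∅

φ for u: defs {n1,n8,n9}
  DF⁺ = {n8,n9}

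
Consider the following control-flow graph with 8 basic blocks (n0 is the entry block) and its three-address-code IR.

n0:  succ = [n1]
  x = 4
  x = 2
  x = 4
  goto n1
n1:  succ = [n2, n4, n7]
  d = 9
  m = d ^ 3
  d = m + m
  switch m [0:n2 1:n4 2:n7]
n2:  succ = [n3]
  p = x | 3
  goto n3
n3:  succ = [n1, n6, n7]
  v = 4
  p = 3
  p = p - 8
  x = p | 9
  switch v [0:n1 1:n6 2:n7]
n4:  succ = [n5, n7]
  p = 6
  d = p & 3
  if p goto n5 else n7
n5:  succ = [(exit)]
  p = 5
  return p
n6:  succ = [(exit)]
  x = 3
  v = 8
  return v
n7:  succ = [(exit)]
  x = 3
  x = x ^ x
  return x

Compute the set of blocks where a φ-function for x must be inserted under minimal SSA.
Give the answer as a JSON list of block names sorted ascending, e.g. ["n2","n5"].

Answer: ["n1", "n7"]

Derivation:
idom tree: n1←n0 n2←n1 n3←n2 n4←n1 n5←n4 n6←n3 n7←n1
Join-block Dom:
  n1: preds {n0,n3}: {n0} ∩ {n0,n1,n2,n3} = {n0}; idom=n0
  n7: preds {n1,n3,n4}: {n0,n1} ∩ {n0,n1,n2,n3} ∩ {n0,n1,n4} = {n0,n1}; idom=n1

DF derivation:
  join n1 pred n0: · stop@n0
  join n1 pred n3: n3→n2→n1 stop@n0
  join n7 pred n1: · stop@n1
  join n7 pred n3: n3→n2 stop@n1
  join n7 pred n4: n4 stop@n1
  n0 → ∅
  n1 → {n1}
  n2 → {n1,n7}
  n3 → {n1,n7}
  n4 → {n7}
  n5 → ∅
  n6 → ∅
  n7 → ∅

φ for x: defs {n0,n3,n6,n7}
  DF⁺ = {n1,n7}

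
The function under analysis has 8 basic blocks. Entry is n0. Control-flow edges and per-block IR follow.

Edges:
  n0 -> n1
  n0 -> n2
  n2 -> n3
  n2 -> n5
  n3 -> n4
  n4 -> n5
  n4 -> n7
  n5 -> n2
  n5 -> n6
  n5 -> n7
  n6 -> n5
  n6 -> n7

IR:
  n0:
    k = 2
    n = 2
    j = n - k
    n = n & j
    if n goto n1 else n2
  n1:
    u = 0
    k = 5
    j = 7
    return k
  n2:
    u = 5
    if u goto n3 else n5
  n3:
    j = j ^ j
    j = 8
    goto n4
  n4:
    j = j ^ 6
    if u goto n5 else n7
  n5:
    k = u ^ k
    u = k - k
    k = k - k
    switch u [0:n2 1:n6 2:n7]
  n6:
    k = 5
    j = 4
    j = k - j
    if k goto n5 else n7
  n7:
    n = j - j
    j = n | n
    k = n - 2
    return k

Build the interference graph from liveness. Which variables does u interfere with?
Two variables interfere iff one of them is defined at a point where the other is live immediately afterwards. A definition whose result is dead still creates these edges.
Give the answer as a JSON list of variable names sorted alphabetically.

Answer: ["j", "k"]

Derivation:
def/use:
  n0: def={j,k,n} ue=∅
  n1: def={j,k,u} ue=∅
  n2: def={u} ue=∅
  n3: def={j} ue={j}
  n4: def={j} ue={j,u}
  n5: def={k,u} ue={k,u}
  n6: def={j,k} ue=∅
  n7: def={j,k,n} ue={j}

Backward fixpoint:
  n0: in=∅ out={j,k}
  n1: in=∅ out=∅
  n2: in={j,k} out={j,k,u}
  n3: in={j,k,u} out={j,k,u}
  n4: in={j,k,u} out={j,k,u}
  n5: in={j,k,u} out={j,k,u}
  n6: in={u} out={j,k,u}
  n7: in={j} out=∅

Interference:
  j↔{k,n,u}
  k↔{j,n,u}
  n↔{j,k}
  u↔{j,k}

N(u) = ["j", "k"]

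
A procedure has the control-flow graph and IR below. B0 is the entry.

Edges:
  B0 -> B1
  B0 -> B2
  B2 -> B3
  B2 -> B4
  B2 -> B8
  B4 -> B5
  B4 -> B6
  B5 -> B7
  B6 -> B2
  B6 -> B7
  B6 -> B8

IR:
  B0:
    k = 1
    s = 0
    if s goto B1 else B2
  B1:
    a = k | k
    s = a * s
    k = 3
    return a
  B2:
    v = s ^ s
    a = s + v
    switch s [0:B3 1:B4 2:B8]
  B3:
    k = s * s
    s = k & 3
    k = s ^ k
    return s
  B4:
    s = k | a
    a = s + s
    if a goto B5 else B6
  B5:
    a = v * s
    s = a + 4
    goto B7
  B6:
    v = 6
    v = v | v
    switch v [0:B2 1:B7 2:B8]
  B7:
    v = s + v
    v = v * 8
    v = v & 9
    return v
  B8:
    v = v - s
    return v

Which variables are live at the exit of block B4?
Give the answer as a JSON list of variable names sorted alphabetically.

Answer: ["k", "s", "v"]

Analysis:
def/use:
  B0: def={k,s} ue=∅
  B1: def={a,k,s} ue={k,s}
  B2: def={a,v} ue={s}
  B3: def={k,s} ue={s}
  B4: def={a,s} ue={a,k}
  B5: def={a,s} ue={s,v}
  B6: def={v} ue=∅
  B7: def={v} ue={s,v}
  B8: def={v} ue={s,v}

Live sets:
  B0: in=∅ out={k,s}
  B1: in={k,s} out=∅
  B2: in={k,s} out={a,k,s,v}
  B3: in={s} out=∅
  B4: in={a,k,v} out={k,s,v}
  B5: in={s,v} out={s,v}
  B6: in={k,s} out={k,s,v}
  B7: in={s,v} out=∅
  B8: in={s,v} out=∅

live-out(B4) = ["k", "s", "v"]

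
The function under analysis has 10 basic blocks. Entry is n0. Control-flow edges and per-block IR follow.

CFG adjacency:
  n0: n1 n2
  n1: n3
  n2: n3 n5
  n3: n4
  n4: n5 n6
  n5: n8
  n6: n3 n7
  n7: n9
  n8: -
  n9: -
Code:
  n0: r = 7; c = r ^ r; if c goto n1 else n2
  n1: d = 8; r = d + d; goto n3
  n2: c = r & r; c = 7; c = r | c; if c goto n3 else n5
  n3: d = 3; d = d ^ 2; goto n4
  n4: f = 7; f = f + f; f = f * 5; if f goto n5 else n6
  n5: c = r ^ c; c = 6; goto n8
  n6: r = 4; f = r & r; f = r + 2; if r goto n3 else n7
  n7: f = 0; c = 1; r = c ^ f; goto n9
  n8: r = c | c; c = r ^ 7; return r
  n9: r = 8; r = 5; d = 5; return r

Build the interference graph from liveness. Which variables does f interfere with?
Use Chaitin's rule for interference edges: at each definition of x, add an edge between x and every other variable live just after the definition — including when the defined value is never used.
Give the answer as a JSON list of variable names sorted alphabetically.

Per-block:
  n0: def={c,r} ue=∅
  n1: def={d,r} ue=∅
  n2: def={c} ue={r}
  n3: def={d} ue=∅
  n4: def={f} ue=∅
  n5: def={c} ue={c,r}
  n6: def={f,r} ue=∅
  n7: def={c,f,r} ue=∅
  n8: def={c,r} ue={c}
  n9: def={d,r} ue=∅

Liveness:
  n0 li=∅ lo={c,r}
  n1 li={c} lo={c,r}
  n2 li={r} lo={c,r}
  n3 li={c,r} lo={c,r}
  n4 li={c,r} lo={c,r}
  n5 li={c,r} lo={c}
  n6 li={c} lo={c,r}
  n7 li=∅ lo=∅
  n8 li={c} lo=∅
  n9 li=∅ lo=∅

Interfere edges:
  c↔{d,f,r}
  d↔{c,r}
  f↔{c,r}
  r↔{c,d,f}

N(f) = ["c", "r"]

Answer: ["c", "r"]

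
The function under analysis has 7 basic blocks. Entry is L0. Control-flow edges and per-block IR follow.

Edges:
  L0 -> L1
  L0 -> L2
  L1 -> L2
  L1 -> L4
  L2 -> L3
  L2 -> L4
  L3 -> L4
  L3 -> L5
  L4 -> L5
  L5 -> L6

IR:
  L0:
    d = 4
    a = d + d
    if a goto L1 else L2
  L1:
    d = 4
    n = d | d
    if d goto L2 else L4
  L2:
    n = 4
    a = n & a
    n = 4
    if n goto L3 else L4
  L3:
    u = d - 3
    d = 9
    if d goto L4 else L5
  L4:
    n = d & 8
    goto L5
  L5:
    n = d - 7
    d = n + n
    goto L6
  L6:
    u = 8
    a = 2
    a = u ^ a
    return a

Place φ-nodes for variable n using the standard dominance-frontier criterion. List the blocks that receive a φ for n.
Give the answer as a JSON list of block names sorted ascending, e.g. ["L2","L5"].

idom tree: L1←L0 L2←L0 L3←L2 L4←L0 L5←L0 L6←L5
Dom∩ at merges:
  L2: preds {L0,L1}: {L0} ∩ {L0,L1} = {L0}; idom=L0
  L4: preds {L1,L2,L3}: {L0,L1} ∩ {L0,L2} ∩ {L0,L2,L3} = {L0}; idom=L0
  L5: preds {L3,L4}: {L0,L2,L3} ∩ {L0,L4} = {L0}; idom=L0

DF derivation:
  L2←L0: walk · to L0
  L2←L1: walk L1 to L0
  L4←L1: walk L1 to L0
  L4←L2: walk L2 to L0
  L4←L3: walk L3→L2 to L0
  L5←L3: walk L3→L2 to L0
  L5←L4: walk L4 to L0
  DF(L0)=∅
  DF(L1)={L2,L4}
  DF(L2)={L4,L5}
  DF(L3)={L4,L5}
  DF(L4)={L5}
  DF(L5)=∅
  DF(L6)=∅

φ for n: defs {L1,L2,L4,L5}
  DF⁺ = {L2,L4,L5}

Answer: ["L2", "L4", "L5"]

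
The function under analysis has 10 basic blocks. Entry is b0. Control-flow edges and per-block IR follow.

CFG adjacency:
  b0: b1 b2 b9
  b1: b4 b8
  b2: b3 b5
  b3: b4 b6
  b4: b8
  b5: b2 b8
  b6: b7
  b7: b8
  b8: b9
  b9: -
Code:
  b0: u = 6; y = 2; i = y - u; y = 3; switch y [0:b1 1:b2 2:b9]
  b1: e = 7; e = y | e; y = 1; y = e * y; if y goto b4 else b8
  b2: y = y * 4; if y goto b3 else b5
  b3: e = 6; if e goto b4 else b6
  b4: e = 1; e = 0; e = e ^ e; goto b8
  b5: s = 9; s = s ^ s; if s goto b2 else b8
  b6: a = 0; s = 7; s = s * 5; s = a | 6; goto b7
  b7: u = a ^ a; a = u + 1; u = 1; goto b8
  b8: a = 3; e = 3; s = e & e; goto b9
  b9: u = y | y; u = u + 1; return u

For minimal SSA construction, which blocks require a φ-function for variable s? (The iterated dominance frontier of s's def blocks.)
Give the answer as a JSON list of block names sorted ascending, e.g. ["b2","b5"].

Answer: ["b2", "b4", "b8", "b9"]

Analysis:
idom tree: b1←b0 b2←b0 b3←b2 b4←b0 b5←b2 b6←b3 b7←b6 b8←b0 b9←b0
Join-block Dom:
  b2: preds {b0,b5}: {b0} ∩ {b0,b2,b5} = {b0}; idom=b0
  b4: preds {b1,b3}: {b0,b1} ∩ {b0,b2,b3} = {b0}; idom=b0
  b8: preds {b1,b4,b5,b7}: {b0,b1} ∩ {b0,b4} ∩ {b0,b2,b5} ∩ {b0,b2,b3,b6,b7} = {b0}; idom=b0
  b9: preds {b0,b8}: {b0} ∩ {b0,b8} = {b0}; idom=b0

Frontier:
  b2←b0: walk · to b0
  b2←b5: walk b5→b2 to b0
  b4←b1: walk b1 to b0
  b4←b3: walk b3→b2 to b0
  b8←b1: walk b1 to b0
  b8←b4: walk b4 to b0
  b8←b5: walk b5→b2 to b0
  b8←b7: walk b7→b6→b3→b2 to b0
  b9←b0: walk · to b0
  b9←b8: walk b8 to b0
  b0: DF=∅
  b1: DF={b4,b8}
  b2: DF={b2,b4,b8}
  b3: DF={b4,b8}
  b4: DF={b8}
  b5: DF={b2,b8}
  b6: DF={b8}
  b7: DF={b8}
  b8: DF={b9}
  b9: DF=∅

φ for s: defs {b5,b6,b8}
  DF⁺ = {b2,b4,b8,b9}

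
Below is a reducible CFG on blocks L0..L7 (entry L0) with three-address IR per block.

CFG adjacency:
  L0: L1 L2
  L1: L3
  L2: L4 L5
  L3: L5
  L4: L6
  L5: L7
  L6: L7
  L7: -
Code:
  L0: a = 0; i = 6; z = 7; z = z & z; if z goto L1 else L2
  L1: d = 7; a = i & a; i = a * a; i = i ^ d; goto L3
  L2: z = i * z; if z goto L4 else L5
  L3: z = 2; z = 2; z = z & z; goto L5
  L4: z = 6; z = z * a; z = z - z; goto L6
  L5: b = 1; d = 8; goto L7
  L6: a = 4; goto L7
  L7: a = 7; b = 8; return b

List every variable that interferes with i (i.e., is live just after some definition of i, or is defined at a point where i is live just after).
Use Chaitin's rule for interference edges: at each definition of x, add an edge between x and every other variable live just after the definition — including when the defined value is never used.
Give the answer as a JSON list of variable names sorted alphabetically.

Answer: ["a", "d", "z"]

Derivation:
def/use:
  L0: {a,i,z} / ∅
  L1: {a,d,i} / {a,i}
  L2: {z} / {i,z}
  L3: {z} / ∅
  L4: {z} / {a}
  L5: {b,d} / ∅
  L6: {a} / ∅
  L7: {a,b} / ∅

Liveness:
  L0: in=∅ out={a,i,z}
  L1: in={a,i} out=∅
  L2: in={a,i,z} out={a}
  L3: in=∅ out=∅
  L4: in={a} out=∅
  L5: in=∅ out=∅
  L6: in=∅ out=∅
  L7: in=∅ out=∅

Interference:
  a: {d,i,z}
  b: ∅
  d: {a,i}
  i: {a,d,z}
  z: {a,i}

N(i) = ["a", "d", "z"]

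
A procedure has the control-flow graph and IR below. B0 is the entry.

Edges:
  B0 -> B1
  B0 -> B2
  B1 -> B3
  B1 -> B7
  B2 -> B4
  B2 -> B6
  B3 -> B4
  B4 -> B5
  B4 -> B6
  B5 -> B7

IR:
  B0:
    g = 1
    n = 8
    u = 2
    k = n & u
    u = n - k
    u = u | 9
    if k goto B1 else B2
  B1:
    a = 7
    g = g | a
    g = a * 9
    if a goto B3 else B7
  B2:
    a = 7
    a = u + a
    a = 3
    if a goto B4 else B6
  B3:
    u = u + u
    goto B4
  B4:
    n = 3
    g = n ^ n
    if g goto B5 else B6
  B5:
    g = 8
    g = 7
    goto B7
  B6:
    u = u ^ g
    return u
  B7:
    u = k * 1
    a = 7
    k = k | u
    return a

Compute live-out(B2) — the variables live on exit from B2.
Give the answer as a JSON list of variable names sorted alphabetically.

Answer: ["g", "k", "u"]

Working:
Per-block:
  B0: {g,k,n,u} / ∅
  B1: {a,g} / {g}
  B2: {a} / {u}
  B3: {u} / {u}
  B4: {g,n} / ∅
  B5: {g} / ∅
  B6: {u} / {g,u}
  B7: {a,k,u} / {k}

Backward fixpoint:
  live B0: ∅→{g,k,u}
  live B1: {g,k,u}→{k,u}
  live B2: {g,k,u}→{g,k,u}
  live B3: {k,u}→{k,u}
  live B4: {k,u}→{g,k,u}
  live B5: {k}→{k}
  live B6: {g,u}→∅
  live B7: {k}→∅

live-out(B2) = ["g", "k", "u"]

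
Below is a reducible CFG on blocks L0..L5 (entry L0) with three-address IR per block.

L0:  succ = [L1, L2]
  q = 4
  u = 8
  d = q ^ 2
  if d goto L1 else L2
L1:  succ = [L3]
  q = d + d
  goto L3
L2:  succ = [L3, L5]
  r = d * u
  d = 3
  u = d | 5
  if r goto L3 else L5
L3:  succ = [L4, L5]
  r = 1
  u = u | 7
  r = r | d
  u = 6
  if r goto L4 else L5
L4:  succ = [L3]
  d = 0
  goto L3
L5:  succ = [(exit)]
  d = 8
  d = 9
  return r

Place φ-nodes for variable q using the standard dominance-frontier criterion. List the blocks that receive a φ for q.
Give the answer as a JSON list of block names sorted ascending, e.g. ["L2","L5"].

idom tree: L1←L0 L2←L0 L3←L0 L4←L3 L5←L0
Dom at joins:
  L3: preds {L1,L2,L4}: {L0,L1} ∩ {L0,L2} ∩ {L0,L3,L4} = {L0}; idom=L0
  L5: preds {L2,L3}: {L0,L2} ∩ {L0,L3} = {L0}; idom=L0

Frontier:
  L3←L1: walk L1 to L0
  L3←L2: walk L2 to L0
  L3←L4: walk L4→L3 to L0
  L5←L2: walk L2 to L0
  L5←L3: walk L3 to L0
  L0: DF=∅
  L1: DF={L3}
  L2: DF={L3,L5}
  L3: DF={L3,L5}
  L4: DF={L3}
  L5: DF=∅

φ for q: defs {L0,L1}
  DF⁺ = {L3,L5}

Answer: ["L3", "L5"]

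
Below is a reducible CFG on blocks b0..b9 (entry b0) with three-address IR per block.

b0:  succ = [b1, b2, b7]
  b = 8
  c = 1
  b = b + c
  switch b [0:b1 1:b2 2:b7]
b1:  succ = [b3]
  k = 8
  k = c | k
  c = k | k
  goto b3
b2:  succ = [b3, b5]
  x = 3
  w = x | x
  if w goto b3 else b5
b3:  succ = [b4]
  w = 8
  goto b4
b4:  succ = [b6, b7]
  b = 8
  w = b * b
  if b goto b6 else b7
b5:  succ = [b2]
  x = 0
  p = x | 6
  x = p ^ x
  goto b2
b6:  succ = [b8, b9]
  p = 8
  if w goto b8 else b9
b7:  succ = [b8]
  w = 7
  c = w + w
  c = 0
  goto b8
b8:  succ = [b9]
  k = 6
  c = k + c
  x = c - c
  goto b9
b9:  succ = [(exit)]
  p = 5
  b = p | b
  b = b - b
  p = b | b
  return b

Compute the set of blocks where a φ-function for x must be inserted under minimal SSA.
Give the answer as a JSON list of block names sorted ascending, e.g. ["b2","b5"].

Answer: ["b2", "b3", "b7", "b8", "b9"]

Analysis:
idom tree: b1←b0 b2←b0 b3←b0 b4←b3 b5←b2 b6←b4 b7←b0 b8←b0 b9←b0
Join-block Dom:
  b2: preds {b0,b5}: {b0} ∩ {b0,b2,b5} = {b0}; idom=b0
  b3: preds {b1,b2}: {b0,b1} ∩ {b0,b2} = {b0}; idom=b0
  b7: preds {b0,b4}: {b0} ∩ {b0,b3,b4} = {b0}; idom=b0
  b8: preds {b6,b7}: {b0,b3,b4,b6} ∩ {b0,b7} = {b0}; idom=b0
  b9: preds {b6,b8}: {b0,b3,b4,b6} ∩ {b0,b8} = {b0}; idom=b0

DF derivation:
  join b2 pred b0: · stop@b0
  join b2 pred b5: b5→b2 stop@b0
  join b3 pred b1: b1 stop@b0
  join b3 pred b2: b2 stop@b0
  join b7 pred b0: · stop@b0
  join b7 pred b4: b4→b3 stop@b0
  join b8 pred b6: b6→b4→b3 stop@b0
  join b8 pred b7: b7 stop@b0
  join b9 pred b6: b6→b4→b3 stop@b0
  join b9 pred b8: b8 stop@b0
  b0 → ∅
  b1 → {b3}
  b2 → {b2,b3}
  b3 → {b7,b8,b9}
  b4 → {b7,b8,b9}
  b5 → {b2}
  b6 → {b8,b9}
  b7 → {b8}
  b8 → {b9}
  b9 → ∅

φ for x: defs {b2,b5,b8}
  DF⁺ = {b2,b3,b7,b8,b9}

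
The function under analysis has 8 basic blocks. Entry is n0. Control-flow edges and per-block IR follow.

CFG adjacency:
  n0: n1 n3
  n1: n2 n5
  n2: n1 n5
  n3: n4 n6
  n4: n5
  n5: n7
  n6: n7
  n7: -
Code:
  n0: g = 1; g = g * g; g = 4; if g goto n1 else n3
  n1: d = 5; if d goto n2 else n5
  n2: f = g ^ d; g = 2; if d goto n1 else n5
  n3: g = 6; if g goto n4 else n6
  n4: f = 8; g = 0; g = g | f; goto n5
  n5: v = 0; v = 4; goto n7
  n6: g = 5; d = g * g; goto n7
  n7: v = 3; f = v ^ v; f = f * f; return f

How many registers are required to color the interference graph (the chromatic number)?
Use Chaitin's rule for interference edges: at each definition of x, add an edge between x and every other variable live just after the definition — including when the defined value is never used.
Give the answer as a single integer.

Per-block:
  n0: {g} / ∅
  n1: {d} / ∅
  n2: {f,g} / {d,g}
  n3: {g} / ∅
  n4: {f,g} / ∅
  n5: {v} / ∅
  n6: {d,g} / ∅
  n7: {f,v} / ∅

Liveness:
  live n0: ∅→{g}
  live n1: {g}→{d,g}
  live n2: {d,g}→{g}
  live n3: ∅→∅
  live n4: ∅→∅
  live n5: ∅→∅
  live n6: ∅→∅
  live n7: ∅→∅

Conflict graph:
  d — {f,g}
  f — {d,g}
  g — {d,f}
  v — ∅

Chromatic number:
  clique {d,f,g} ⇒ need ≥ 3
  3-colouring: r0={d,v}  r1={f}  r2={g}
  χ = 3

Answer: 3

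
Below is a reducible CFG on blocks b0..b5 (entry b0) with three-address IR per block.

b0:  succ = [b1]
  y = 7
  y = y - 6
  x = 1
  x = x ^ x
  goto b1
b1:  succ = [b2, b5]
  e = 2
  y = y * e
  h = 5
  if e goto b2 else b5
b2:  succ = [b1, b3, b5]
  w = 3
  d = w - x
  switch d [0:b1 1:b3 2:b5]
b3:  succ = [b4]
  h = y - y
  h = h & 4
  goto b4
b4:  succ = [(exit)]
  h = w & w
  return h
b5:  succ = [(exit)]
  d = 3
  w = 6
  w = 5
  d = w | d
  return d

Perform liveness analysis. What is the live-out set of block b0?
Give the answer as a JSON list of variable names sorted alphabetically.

Answer: ["x", "y"]

Working:
Block summaries:
  b0: def={x,y} ue=∅
  b1: def={e,h,y} ue={y}
  b2: def={d,w} ue={x}
  b3: def={h} ue={y}
  b4: def={h} ue={w}
  b5: def={d,w} ue=∅

Live sets:
  b0 li=∅ lo={x,y}
  b1 li={x,y} lo={x,y}
  b2 li={x,y} lo={w,x,y}
  b3 li={w,y} lo={w}
  b4 li={w} lo=∅
  b5 li=∅ lo=∅

live-out(b0) = ["x", "y"]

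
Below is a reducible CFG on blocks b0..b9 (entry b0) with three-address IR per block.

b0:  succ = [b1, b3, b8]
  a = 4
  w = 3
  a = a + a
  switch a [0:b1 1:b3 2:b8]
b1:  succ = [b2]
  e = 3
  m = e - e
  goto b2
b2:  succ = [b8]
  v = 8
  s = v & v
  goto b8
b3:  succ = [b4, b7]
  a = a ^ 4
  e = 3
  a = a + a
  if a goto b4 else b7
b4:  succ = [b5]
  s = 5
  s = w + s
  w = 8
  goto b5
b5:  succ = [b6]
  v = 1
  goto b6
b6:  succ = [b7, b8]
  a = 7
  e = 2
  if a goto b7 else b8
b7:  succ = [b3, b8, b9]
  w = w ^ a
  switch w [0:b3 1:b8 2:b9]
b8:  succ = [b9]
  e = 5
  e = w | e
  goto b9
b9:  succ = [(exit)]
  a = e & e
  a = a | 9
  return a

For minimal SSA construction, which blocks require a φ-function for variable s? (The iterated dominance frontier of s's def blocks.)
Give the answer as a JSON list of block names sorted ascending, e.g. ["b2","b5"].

Answer: ["b3", "b7", "b8", "b9"]

Analysis:
idom tree: b1←b0 b2←b1 b3←b0 b4←b3 b5←b4 b6←b5 b7←b3 b8←b0 b9←b0
Dom at joins:
  b3: preds {b0,b7}: {b0} ∩ {b0,b3,b7} = {b0}; idom=b0
  b7: preds {b3,b6}: {b0,b3} ∩ {b0,b3,b4,b5,b6} = {b0,b3}; idom=b3
  b8: preds {b0,b2,b6,b7}: {b0} ∩ {b0,b1,b2} ∩ {b0,b3,b4,b5,b6} ∩ {b0,b3,b7} = {b0}; idom=b0
  b9: preds {b7,b8}: {b0,b3,b7} ∩ {b0,b8} = {b0}; idom=b0

DF derivation:
  b3←b0: walk · to b0
  b3←b7: walk b7→b3 to b0
  b7←b3: walk · to b3
  b7←b6: walk b6→b5→b4 to b3
  b8←b0: walk · to b0
  b8←b2: walk b2→b1 to b0
  b8←b6: walk b6→b5→b4→b3 to b0
  b8←b7: walk b7→b3 to b0
  b9←b7: walk b7→b3 to b0
  b9←b8: walk b8 to b0
  DF(b0)=∅
  DF(b1)={b8}
  DF(b2)={b8}
  DF(b3)={b3,b8,b9}
  DF(b4)={b7,b8}
  DF(b5)={b7,b8}
  DF(b6)={b7,b8}
  DF(b7)={b3,b8,b9}
  DF(b8)={b9}
  DF(b9)=∅

φ for s: defs {b2,b4}
  DF⁺ = {b3,b7,b8,b9}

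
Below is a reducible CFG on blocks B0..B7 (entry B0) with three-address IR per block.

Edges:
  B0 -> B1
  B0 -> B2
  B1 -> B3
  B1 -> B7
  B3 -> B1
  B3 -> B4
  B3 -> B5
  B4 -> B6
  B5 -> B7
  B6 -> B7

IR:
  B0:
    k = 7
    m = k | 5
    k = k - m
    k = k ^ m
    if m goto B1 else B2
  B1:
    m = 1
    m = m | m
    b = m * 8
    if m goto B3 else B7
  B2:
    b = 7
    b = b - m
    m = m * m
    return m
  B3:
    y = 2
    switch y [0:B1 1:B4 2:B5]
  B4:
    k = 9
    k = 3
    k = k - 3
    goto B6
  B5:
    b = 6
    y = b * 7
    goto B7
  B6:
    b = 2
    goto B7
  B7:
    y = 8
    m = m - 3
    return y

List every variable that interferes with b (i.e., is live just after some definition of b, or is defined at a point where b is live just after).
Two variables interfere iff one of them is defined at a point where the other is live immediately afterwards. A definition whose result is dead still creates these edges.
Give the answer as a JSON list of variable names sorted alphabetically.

Answer: ["m"]

Working:
def/use:
  B0: {k,m} / ∅
  B1: {b,m} / ∅
  B2: {b,m} / {m}
  B3: {y} / ∅
  B4: {k} / ∅
  B5: {b,y} / ∅
  B6: {b} / ∅
  B7: {m,y} / {m}

Live sets:
  live B0: ∅→{m}
  live B1: ∅→{m}
  live B2: {m}→∅
  live B3: {m}→{m}
  live B4: {m}→{m}
  live B5: {m}→{m}
  live B6: {m}→{m}
  live B7: {m}→∅

Conflict graph:
  b — {m}
  k — {m}
  m — {b,k,y}
  y — {m}

N(b) = ["m"]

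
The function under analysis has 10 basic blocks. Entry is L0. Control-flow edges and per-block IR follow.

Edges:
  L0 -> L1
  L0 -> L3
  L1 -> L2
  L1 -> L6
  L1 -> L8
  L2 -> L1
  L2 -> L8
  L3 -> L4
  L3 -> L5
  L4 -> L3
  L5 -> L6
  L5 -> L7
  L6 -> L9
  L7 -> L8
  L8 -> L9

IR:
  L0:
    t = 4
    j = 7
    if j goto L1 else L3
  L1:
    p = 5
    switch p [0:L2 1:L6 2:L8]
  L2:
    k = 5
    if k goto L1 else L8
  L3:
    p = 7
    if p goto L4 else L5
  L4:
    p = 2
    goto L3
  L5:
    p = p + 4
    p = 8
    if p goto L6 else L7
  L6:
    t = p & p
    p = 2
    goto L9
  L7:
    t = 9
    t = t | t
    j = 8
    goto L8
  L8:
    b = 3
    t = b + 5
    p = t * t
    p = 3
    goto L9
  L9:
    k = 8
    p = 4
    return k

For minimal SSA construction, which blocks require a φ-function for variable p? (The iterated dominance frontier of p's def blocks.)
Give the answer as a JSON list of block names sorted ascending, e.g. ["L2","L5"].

Answer: ["L1", "L3", "L6", "L8", "L9"]

Derivation:
idom tree: L1←L0 L2←L1 L3←L0 L4←L3 L5←L3 L6←L0 L7←L5 L8←L0 L9←L0
Dom∩ at merges:
  L1: preds {L0,L2}: {L0} ∩ {L0,L1,L2} = {L0}; idom=L0
  L3: preds {L0,L4}: {L0} ∩ {L0,L3,L4} = {L0}; idom=L0
  L6: preds {L1,L5}: {L0,L1} ∩ {L0,L3,L5} = {L0}; idom=L0
  L8: preds {L1,L2,L7}: {L0,L1} ∩ {L0,L1,L2} ∩ {L0,L3,L5,L7} = {L0}; idom=L0
  L9: preds {L6,L8}: {L0,L6} ∩ {L0,L8} = {L0}; idom=L0

DF derivation:
  join L1 pred L0: · stop@L0
  join L1 pred L2: L2→L1 stop@L0
  join L3 pred L0: · stop@L0
  join L3 pred L4: L4→L3 stop@L0
  join L6 pred L1: L1 stop@L0
  join L6 pred L5: L5→L3 stop@L0
  join L8 pred L1: L1 stop@L0
  join L8 pred L2: L2→L1 stop@L0
  join L8 pred L7: L7→L5→L3 stop@L0
  join L9 pred L6: L6 stop@L0
  join L9 pred L8: L8 stop@L0
  DF(L0)=∅
  DF(L1)={L1,L6,L8}
  DF(L2)={L1,L8}
  DF(L3)={L3,L6,L8}
  DF(L4)={L3}
  DF(L5)={L6,L8}
  DF(L6)={L9}
  DF(L7)={L8}
  DF(L8)={L9}
  DF(L9)=∅

φ for p: defs {L1,L3,L4,L5,L6,L8,L9}
  DF⁺ = {L1,L3,L6,L8,L9}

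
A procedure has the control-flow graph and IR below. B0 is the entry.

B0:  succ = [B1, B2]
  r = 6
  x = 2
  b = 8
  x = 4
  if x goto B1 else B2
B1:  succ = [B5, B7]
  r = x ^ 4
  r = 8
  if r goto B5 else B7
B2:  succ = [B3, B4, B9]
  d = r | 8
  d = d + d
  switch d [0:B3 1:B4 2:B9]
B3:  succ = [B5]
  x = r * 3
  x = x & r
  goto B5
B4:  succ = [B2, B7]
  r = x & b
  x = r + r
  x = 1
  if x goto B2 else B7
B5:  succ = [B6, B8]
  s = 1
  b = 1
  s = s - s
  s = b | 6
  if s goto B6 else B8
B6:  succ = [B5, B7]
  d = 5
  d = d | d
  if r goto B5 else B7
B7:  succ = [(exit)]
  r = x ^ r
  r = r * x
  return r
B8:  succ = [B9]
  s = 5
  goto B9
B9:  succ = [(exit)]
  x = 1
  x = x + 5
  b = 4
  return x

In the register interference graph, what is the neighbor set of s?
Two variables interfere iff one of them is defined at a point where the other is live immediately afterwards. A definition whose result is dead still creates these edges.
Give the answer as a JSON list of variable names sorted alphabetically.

Answer: ["b", "r", "x"]

Derivation:
Per-block:
  B0: def={b,r,x} ue=∅
  B1: def={r} ue={x}
  B2: def={d} ue={r}
  B3: def={x} ue={r}
  B4: def={r,x} ue={b,x}
  B5: def={b,s} ue=∅
  B6: def={d} ue={r}
  B7: def={r} ue={r,x}
  B8: def={s} ue=∅
  B9: def={b,x} ue=∅

Liveness:
  live B0: ∅→{b,r,x}
  live B1: {x}→{r,x}
  live B2: {b,r,x}→{b,r,x}
  live B3: {r}→{r,x}
  live B4: {b,x}→{b,r,x}
  live B5: {r,x}→{r,x}
  live B6: {r,x}→{r,x}
  live B7: {r,x}→∅
  live B8: ∅→∅
  live B9: ∅→∅

Conflict graph:
  b — {d,r,s,x}
  d — {b,r,x}
  r — {b,d,s,x}
  s — {b,r,x}
  x — {b,d,r,s}

N(s) = ["b", "r", "x"]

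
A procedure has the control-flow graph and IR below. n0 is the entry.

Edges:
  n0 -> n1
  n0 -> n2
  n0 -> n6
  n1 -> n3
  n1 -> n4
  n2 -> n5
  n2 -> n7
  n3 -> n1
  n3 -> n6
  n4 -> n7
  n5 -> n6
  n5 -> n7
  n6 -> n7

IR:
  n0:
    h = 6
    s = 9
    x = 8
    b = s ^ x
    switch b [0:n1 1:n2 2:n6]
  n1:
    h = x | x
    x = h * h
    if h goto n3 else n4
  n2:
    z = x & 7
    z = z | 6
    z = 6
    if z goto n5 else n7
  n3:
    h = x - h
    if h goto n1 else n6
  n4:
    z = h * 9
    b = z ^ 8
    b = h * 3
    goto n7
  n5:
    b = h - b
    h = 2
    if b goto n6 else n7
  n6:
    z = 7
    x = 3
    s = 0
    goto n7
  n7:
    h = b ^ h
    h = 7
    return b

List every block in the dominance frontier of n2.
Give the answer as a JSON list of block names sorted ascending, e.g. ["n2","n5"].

Answer: ["n6", "n7"]

Working:
idom tree: n1←n0 n2←n0 n3←n1 n4←n1 n5←n2 n6←n0 n7←n0
Dom at joins:
  n1: preds {n0,n3}: {n0} ∩ {n0,n1,n3} = {n0}; idom=n0
  n6: preds {n0,n3,n5}: {n0} ∩ {n0,n1,n3} ∩ {n0,n2,n5} = {n0}; idom=n0
  n7: preds {n2,n4,n5,n6}: {n0,n2} ∩ {n0,n1,n4} ∩ {n0,n2,n5} ∩ {n0,n6} = {n0}; idom=n0

Frontier:
  join n1 pred n0: · stop@n0
  join n1 pred n3: n3→n1 stop@n0
  join n6 pred n0: · stop@n0
  join n6 pred n3: n3→n1 stop@n0
  join n6 pred n5: n5→n2 stop@n0
  join n7 pred n2: n2 stop@n0
  join n7 pred n4: n4→n1 stop@n0
  join n7 pred n5: n5→n2 stop@n0
  join n7 pred n6: n6 stop@n0
  n0: DF=∅
  n1: DF={n1,n6,n7}
  n2: DF={n6,n7}
  n3: DF={n1,n6}
  n4: DF={n7}
  n5: DF={n6,n7}
  n6: DF={n7}
  n7: DF=∅

DF(n2) = ["n6", "n7"]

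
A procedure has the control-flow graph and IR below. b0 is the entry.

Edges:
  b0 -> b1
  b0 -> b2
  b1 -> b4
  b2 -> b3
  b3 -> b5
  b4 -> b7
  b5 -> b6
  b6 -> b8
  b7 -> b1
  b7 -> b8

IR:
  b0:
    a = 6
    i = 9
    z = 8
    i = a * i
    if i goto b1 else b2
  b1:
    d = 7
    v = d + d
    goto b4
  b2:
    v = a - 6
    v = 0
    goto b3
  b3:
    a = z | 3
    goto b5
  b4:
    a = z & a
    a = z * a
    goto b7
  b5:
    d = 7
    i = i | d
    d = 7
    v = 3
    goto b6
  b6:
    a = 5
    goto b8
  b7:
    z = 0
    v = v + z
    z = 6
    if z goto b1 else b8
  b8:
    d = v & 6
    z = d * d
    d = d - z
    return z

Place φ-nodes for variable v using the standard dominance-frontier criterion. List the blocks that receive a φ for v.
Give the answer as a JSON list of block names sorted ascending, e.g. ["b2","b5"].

Answer: ["b1", "b8"]

Working:
idom tree: b1←b0 b2←b0 b3←b2 b4←b1 b5←b3 b6←b5 b7←b4 b8←b0
Join-block Dom:
  b1: preds {b0,b7}: {b0} ∩ {b0,b1,b4,b7} = {b0}; idom=b0
  b8: preds {b6,b7}: {b0,b2,b3,b5,b6} ∩ {b0,b1,b4,b7} = {b0}; idom=b0

DF walk-up:
  join b1 pred b0: · stop@b0
  join b1 pred b7: b7→b4→b1 stop@b0
  join b8 pred b6: b6→b5→b3→b2 stop@b0
  join b8 pred b7: b7→b4→b1 stop@b0
  DF(b0)=∅
  DF(b1)={b1,b8}
  DF(b2)={b8}
  DF(b3)={b8}
  DF(b4)={b1,b8}
  DF(b5)={b8}
  DF(b6)={b8}
  DF(b7)={b1,b8}
  DF(b8)=∅

φ for v: defs {b1,b2,b5,b7}
  DF⁺ = {b1,b8}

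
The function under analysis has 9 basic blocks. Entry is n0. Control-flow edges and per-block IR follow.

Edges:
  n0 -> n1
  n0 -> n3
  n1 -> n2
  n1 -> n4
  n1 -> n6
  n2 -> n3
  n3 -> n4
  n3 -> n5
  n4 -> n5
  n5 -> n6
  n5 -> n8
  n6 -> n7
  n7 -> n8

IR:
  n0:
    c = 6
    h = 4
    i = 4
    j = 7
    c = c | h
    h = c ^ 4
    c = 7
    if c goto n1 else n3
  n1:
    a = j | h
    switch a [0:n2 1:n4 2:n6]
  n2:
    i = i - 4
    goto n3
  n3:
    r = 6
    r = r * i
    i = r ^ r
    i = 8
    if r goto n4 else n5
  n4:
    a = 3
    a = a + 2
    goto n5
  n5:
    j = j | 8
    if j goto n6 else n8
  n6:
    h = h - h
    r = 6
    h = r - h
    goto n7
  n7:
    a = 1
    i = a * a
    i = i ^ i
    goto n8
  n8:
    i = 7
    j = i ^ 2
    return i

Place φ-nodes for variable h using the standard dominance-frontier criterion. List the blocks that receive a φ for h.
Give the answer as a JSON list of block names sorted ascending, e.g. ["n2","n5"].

idom tree: n1←n0 n2←n1 n3←n0 n4←n0 n5←n0 n6←n0 n7←n6 n8←n0
Dom∩ at merges:
  n3: preds {n0,n2}: {n0} ∩ {n0,n1,n2} = {n0}; idom=n0
  n4: preds {n1,n3}: {n0,n1} ∩ {n0,n3} = {n0}; idom=n0
  n5: preds {n3,n4}: {n0,n3} ∩ {n0,n4} = {n0}; idom=n0
  n6: preds {n1,n5}: {n0,n1} ∩ {n0,n5} = {n0}; idom=n0
  n8: preds {n5,n7}: {n0,n5} ∩ {n0,n6,n7} = {n0}; idom=n0

Frontier:
  join n3 pred n0: · stop@n0
  join n3 pred n2: n2→n1 stop@n0
  join n4 pred n1: n1 stop@n0
  join n4 pred n3: n3 stop@n0
  join n5 pred n3: n3 stop@n0
  join n5 pred n4: n4 stop@n0
  join n6 pred n1: n1 stop@n0
  join n6 pred n5: n5 stop@n0
  join n8 pred n5: n5 stop@n0
  join n8 pred n7: n7→n6 stop@n0
  DF(n0)=∅
  DF(n1)={n3,n4,n6}
  DF(n2)={n3}
  DF(n3)={n4,n5}
  DF(n4)={n5}
  DF(n5)={n6,n8}
  DF(n6)={n8}
  DF(n7)={n8}
  DF(n8)=∅

φ for h: defs {n0,n6}
  DF⁺ = {n8}

Answer: ["n8"]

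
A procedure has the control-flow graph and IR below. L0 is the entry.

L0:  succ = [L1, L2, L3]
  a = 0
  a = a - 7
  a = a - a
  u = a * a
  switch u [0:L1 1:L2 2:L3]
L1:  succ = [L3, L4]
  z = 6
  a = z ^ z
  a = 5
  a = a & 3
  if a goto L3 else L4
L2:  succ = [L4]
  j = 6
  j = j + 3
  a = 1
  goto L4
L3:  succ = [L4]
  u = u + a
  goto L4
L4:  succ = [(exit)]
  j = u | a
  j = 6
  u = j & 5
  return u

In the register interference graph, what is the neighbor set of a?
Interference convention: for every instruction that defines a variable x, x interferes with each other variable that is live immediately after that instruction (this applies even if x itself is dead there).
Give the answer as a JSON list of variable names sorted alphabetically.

def/use:
  L0 def {a,u} use ∅
  L1 def {a,z} use ∅
  L2 def {a,j} use ∅
  L3 def {u} use {a,u}
  L4 def {j,u} use {a,u}

Live sets:
  L0 li=∅ lo={a,u}
  L1 li={u} lo={a,u}
  L2 li={u} lo={a,u}
  L3 li={a,u} lo={a,u}
  L4 li={a,u} lo=∅

Interference:
  a↔{u}
  j↔{u}
  u↔{a,j,z}
  z↔{u}

N(a) = ["u"]

Answer: ["u"]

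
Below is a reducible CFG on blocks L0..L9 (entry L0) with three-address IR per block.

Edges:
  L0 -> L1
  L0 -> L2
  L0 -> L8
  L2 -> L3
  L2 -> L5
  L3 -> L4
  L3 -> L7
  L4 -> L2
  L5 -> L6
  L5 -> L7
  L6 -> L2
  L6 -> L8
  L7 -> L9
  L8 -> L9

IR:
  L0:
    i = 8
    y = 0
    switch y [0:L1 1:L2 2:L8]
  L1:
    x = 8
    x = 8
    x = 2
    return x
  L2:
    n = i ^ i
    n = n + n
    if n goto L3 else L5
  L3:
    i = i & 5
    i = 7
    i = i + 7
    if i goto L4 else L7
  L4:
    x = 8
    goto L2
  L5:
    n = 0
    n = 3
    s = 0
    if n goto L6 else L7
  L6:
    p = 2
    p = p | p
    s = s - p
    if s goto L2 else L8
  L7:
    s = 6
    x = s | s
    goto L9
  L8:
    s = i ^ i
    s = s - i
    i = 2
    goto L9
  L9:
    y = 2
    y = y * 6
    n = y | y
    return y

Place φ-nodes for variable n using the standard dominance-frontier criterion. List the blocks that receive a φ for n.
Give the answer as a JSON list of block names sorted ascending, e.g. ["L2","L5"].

Answer: ["L2", "L7", "L8", "L9"]

Analysis:
idom tree: L1←L0 L2←L0 L3←L2 L4←L3 L5←L2 L6←L5 L7←L2 L8←L0 L9←L0
Join-block Dom:
  L2: preds {L0,L4,L6}: {L0} ∩ {L0,L2,L3,L4} ∩ {L0,L2,L5,L6} = {L0}; idom=L0
  L7: preds {L3,L5}: {L0,L2,L3} ∩ {L0,L2,L5} = {L0,L2}; idom=L2
  L8: preds {L0,L6}: {L0} ∩ {L0,L2,L5,L6} = {L0}; idom=L0
  L9: preds {L7,L8}: {L0,L2,L7} ∩ {L0,L8} = {L0}; idom=L0

Frontier:
  join L2 pred L0: · stop@L0
  join L2 pred L4: L4→L3→L2 stop@L0
  join L2 pred L6: L6→L5→L2 stop@L0
  join L7 pred L3: L3 stop@L2
  join L7 pred L5: L5 stop@L2
  join L8 pred L0: · stop@L0
  join L8 pred L6: L6→L5→L2 stop@L0
  join L9 pred L7: L7→L2 stop@L0
  join L9 pred L8: L8 stop@L0
  L0 → ∅
  L1 → ∅
  L2 → {L2,L8,L9}
  L3 → {L2,L7}
  L4 → {L2}
  L5 → {L2,L7,L8}
  L6 → {L2,L8}
  L7 → {L9}
  L8 → {L9}
  L9 → ∅

φ for n: defs {L2,L5,L9}
  DF⁺ = {L2,L7,L8,L9}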